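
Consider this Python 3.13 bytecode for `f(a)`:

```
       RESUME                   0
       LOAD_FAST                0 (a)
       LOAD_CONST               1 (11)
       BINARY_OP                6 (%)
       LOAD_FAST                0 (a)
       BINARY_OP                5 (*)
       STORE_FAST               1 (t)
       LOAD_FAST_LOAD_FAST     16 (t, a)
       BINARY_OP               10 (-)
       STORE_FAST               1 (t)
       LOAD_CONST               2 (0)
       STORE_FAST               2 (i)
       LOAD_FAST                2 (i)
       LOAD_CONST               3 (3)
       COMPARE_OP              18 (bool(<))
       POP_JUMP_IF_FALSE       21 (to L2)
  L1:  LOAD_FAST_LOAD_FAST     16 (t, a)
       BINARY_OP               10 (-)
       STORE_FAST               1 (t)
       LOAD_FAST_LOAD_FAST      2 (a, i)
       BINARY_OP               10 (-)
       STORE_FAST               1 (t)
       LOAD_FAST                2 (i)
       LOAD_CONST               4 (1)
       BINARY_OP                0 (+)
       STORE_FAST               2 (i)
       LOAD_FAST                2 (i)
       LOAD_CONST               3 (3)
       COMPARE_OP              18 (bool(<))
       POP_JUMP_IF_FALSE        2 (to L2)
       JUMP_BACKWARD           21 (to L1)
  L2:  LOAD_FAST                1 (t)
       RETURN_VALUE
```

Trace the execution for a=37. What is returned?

LOAD_FAST a → push 37. Stack: [37]
LOAD_CONST → push 11. Stack: [37, 11]
BINARY_OP % → 37 % 11 = 4. Stack: [4]
LOAD_FAST a → push 37. Stack: [4, 37]
BINARY_OP * → 4 * 37 = 148. Stack: [148]
STORE_FAST t → t=148. Stack: []
LOAD_FAST_LOAD_FAST t,a → push 148,37. Stack: [148, 37]
BINARY_OP - → 148 - 37 = 111. Stack: [111]
STORE_FAST t → t=111. Stack: []
LOAD_CONST → push 0. Stack: [0]
STORE_FAST i → i=0. Stack: []
LOAD_FAST i → push 0. Stack: [0]
LOAD_CONST → push 3. Stack: [0, 3]
COMPARE_OP bool(<) → 0 vs 3 = True. Stack: [True]
POP_JUMP_IF_FALSE → pop True; no jump. Stack: []
LOAD_FAST_LOAD_FAST t,a → push 111,37. Stack: [111, 37]
BINARY_OP - → 111 - 37 = 74. Stack: [74]
STORE_FAST t → t=74. Stack: []
LOAD_FAST_LOAD_FAST a,i → push 37,0. Stack: [37, 0]
BINARY_OP - → 37 - 0 = 37. Stack: [37]
STORE_FAST t → t=37. Stack: []
LOAD_FAST i → push 0. Stack: [0]
LOAD_CONST → push 1. Stack: [0, 1]
BINARY_OP + → 0 + 1 = 1. Stack: [1]
STORE_FAST i → i=1. Stack: []
LOAD_FAST i → push 1. Stack: [1]
LOAD_CONST → push 3. Stack: [1, 3]
COMPARE_OP bool(<) → 1 vs 3 = True. Stack: [True]
POP_JUMP_IF_FALSE → pop True; no jump. Stack: []
LOAD_FAST_LOAD_FAST t,a → push 37,37. Stack: [37, 37]
BINARY_OP - → 37 - 37 = 0. Stack: [0]
STORE_FAST t → t=0. Stack: []
LOAD_FAST_LOAD_FAST a,i → push 37,1. Stack: [37, 1]
BINARY_OP - → 37 - 1 = 36. Stack: [36]
STORE_FAST t → t=36. Stack: []
LOAD_FAST i → push 1. Stack: [1]
LOAD_CONST → push 1. Stack: [1, 1]
BINARY_OP + → 1 + 1 = 2. Stack: [2]
STORE_FAST i → i=2. Stack: []
LOAD_FAST i → push 2. Stack: [2]
LOAD_CONST → push 3. Stack: [2, 3]
COMPARE_OP bool(<) → 2 vs 3 = True. Stack: [True]
POP_JUMP_IF_FALSE → pop True; no jump. Stack: []
LOAD_FAST_LOAD_FAST t,a → push 36,37. Stack: [36, 37]
BINARY_OP - → 36 - 37 = -1. Stack: [-1]
STORE_FAST t → t=-1. Stack: []
LOAD_FAST_LOAD_FAST a,i → push 37,2. Stack: [37, 2]
BINARY_OP - → 37 - 2 = 35. Stack: [35]
STORE_FAST t → t=35. Stack: []
LOAD_FAST i → push 2. Stack: [2]
LOAD_CONST → push 1. Stack: [2, 1]
BINARY_OP + → 2 + 1 = 3. Stack: [3]
STORE_FAST i → i=3. Stack: []
LOAD_FAST i → push 3. Stack: [3]
LOAD_CONST → push 3. Stack: [3, 3]
COMPARE_OP bool(<) → 3 vs 3 = False. Stack: [False]
POP_JUMP_IF_FALSE → pop False; jump. Stack: []
LOAD_FAST t → push 35. Stack: [35]
RETURN_VALUE → return 35.

35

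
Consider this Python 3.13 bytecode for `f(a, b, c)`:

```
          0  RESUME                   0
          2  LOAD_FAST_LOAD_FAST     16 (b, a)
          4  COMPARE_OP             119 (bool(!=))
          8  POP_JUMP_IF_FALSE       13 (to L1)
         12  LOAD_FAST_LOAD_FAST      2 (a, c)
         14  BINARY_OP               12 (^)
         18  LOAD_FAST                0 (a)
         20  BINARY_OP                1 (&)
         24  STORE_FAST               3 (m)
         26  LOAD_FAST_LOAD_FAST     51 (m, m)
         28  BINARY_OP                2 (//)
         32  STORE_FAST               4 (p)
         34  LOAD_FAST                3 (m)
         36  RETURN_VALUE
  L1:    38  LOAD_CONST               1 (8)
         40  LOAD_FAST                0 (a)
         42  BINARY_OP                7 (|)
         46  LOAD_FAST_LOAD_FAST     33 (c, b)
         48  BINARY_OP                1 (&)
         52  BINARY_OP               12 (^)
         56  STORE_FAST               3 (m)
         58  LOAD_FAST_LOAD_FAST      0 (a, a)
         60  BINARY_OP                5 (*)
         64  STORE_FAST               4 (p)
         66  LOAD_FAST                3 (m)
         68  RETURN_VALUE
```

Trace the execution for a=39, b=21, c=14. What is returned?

33

LOAD_FAST_LOAD_FAST b,a → push 21,39. Stack: [21, 39]
COMPARE_OP bool(!=) → 21 vs 39 = True. Stack: [True]
POP_JUMP_IF_FALSE → pop True; no jump. Stack: []
LOAD_FAST_LOAD_FAST a,c → push 39,14. Stack: [39, 14]
BINARY_OP ^ → 39 ^ 14 = 41. Stack: [41]
LOAD_FAST a → push 39. Stack: [41, 39]
BINARY_OP & → 41 & 39 = 33. Stack: [33]
STORE_FAST m → m=33. Stack: []
LOAD_FAST_LOAD_FAST m,m → push 33,33. Stack: [33, 33]
BINARY_OP // → 33 // 33 = 1. Stack: [1]
STORE_FAST p → p=1. Stack: []
LOAD_FAST m → push 33. Stack: [33]
RETURN_VALUE → return 33.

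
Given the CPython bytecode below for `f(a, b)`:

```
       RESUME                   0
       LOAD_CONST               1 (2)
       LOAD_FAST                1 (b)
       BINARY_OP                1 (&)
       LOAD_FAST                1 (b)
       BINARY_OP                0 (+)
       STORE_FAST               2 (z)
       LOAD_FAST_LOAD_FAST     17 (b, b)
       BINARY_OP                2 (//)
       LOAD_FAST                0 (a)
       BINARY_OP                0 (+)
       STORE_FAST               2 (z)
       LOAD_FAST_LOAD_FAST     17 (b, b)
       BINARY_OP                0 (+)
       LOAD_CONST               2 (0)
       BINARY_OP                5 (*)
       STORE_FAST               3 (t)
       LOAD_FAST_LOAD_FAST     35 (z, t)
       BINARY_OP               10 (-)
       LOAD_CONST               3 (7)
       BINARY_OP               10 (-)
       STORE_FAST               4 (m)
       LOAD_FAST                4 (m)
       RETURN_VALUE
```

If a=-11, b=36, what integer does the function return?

LOAD_CONST → push 2. Stack: [2]
LOAD_FAST b → push 36. Stack: [2, 36]
BINARY_OP & → 2 & 36 = 0. Stack: [0]
LOAD_FAST b → push 36. Stack: [0, 36]
BINARY_OP + → 0 + 36 = 36. Stack: [36]
STORE_FAST z → z=36. Stack: []
LOAD_FAST_LOAD_FAST b,b → push 36,36. Stack: [36, 36]
BINARY_OP // → 36 // 36 = 1. Stack: [1]
LOAD_FAST a → push -11. Stack: [1, -11]
BINARY_OP + → 1 + -11 = -10. Stack: [-10]
STORE_FAST z → z=-10. Stack: []
LOAD_FAST_LOAD_FAST b,b → push 36,36. Stack: [36, 36]
BINARY_OP + → 36 + 36 = 72. Stack: [72]
LOAD_CONST → push 0. Stack: [72, 0]
BINARY_OP * → 72 * 0 = 0. Stack: [0]
STORE_FAST t → t=0. Stack: []
LOAD_FAST_LOAD_FAST z,t → push -10,0. Stack: [-10, 0]
BINARY_OP - → -10 - 0 = -10. Stack: [-10]
LOAD_CONST → push 7. Stack: [-10, 7]
BINARY_OP - → -10 - 7 = -17. Stack: [-17]
STORE_FAST m → m=-17. Stack: []
LOAD_FAST m → push -17. Stack: [-17]
RETURN_VALUE → return -17.

-17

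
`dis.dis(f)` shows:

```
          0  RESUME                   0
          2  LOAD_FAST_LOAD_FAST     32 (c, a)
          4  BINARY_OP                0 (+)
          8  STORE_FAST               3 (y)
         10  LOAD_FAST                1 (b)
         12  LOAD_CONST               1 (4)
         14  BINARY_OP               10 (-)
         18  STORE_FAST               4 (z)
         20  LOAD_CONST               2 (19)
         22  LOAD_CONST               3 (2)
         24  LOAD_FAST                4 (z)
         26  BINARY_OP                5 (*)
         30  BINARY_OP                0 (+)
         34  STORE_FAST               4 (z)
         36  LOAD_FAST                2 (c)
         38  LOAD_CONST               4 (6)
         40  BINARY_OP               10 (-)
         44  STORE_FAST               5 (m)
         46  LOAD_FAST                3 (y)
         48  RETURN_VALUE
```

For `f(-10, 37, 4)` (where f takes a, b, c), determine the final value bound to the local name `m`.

-2

LOAD_FAST_LOAD_FAST c,a → push 4,-10. Stack: [4, -10]
BINARY_OP + → 4 + -10 = -6. Stack: [-6]
STORE_FAST y → y=-6. Stack: []
LOAD_FAST b → push 37. Stack: [37]
LOAD_CONST → push 4. Stack: [37, 4]
BINARY_OP - → 37 - 4 = 33. Stack: [33]
STORE_FAST z → z=33. Stack: []
LOAD_CONST → push 19. Stack: [19]
LOAD_CONST → push 2. Stack: [19, 2]
LOAD_FAST z → push 33. Stack: [19, 2, 33]
BINARY_OP * → 2 * 33 = 66. Stack: [19, 66]
BINARY_OP + → 19 + 66 = 85. Stack: [85]
STORE_FAST z → z=85. Stack: []
LOAD_FAST c → push 4. Stack: [4]
LOAD_CONST → push 6. Stack: [4, 6]
BINARY_OP - → 4 - 6 = -2. Stack: [-2]
STORE_FAST m → m=-2. Stack: []
LOAD_FAST y → push -6. Stack: [-6]
RETURN_VALUE → return -6.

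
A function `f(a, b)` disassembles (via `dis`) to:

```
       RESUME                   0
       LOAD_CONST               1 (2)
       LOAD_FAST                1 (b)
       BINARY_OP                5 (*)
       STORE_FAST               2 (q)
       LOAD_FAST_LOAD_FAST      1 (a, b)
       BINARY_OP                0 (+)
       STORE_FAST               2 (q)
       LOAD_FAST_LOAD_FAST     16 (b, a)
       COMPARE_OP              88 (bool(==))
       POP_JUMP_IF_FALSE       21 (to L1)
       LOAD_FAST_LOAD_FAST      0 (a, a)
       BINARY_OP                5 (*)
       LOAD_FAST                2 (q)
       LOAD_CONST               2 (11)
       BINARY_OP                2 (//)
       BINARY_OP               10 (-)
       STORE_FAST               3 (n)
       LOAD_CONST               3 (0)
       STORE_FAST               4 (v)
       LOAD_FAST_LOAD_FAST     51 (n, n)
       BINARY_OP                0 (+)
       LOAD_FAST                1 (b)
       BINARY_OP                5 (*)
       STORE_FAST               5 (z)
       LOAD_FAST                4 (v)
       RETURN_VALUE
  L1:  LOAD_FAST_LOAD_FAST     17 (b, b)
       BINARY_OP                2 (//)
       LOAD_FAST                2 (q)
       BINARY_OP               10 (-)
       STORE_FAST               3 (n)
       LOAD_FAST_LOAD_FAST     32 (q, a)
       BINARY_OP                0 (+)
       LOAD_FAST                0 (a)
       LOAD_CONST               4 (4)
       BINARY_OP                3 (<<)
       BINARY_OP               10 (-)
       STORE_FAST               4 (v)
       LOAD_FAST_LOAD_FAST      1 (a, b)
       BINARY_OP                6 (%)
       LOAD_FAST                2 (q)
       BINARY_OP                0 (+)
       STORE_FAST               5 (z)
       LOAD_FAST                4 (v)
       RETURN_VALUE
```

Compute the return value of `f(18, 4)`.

LOAD_CONST → push 2. Stack: [2]
LOAD_FAST b → push 4. Stack: [2, 4]
BINARY_OP * → 2 * 4 = 8. Stack: [8]
STORE_FAST q → q=8. Stack: []
LOAD_FAST_LOAD_FAST a,b → push 18,4. Stack: [18, 4]
BINARY_OP + → 18 + 4 = 22. Stack: [22]
STORE_FAST q → q=22. Stack: []
LOAD_FAST_LOAD_FAST b,a → push 4,18. Stack: [4, 18]
COMPARE_OP bool(==) → 4 vs 18 = False. Stack: [False]
POP_JUMP_IF_FALSE → pop False; jump. Stack: []
LOAD_FAST_LOAD_FAST b,b → push 4,4. Stack: [4, 4]
BINARY_OP // → 4 // 4 = 1. Stack: [1]
LOAD_FAST q → push 22. Stack: [1, 22]
BINARY_OP - → 1 - 22 = -21. Stack: [-21]
STORE_FAST n → n=-21. Stack: []
LOAD_FAST_LOAD_FAST q,a → push 22,18. Stack: [22, 18]
BINARY_OP + → 22 + 18 = 40. Stack: [40]
LOAD_FAST a → push 18. Stack: [40, 18]
LOAD_CONST → push 4. Stack: [40, 18, 4]
BINARY_OP << → 18 << 4 = 288. Stack: [40, 288]
BINARY_OP - → 40 - 288 = -248. Stack: [-248]
STORE_FAST v → v=-248. Stack: []
LOAD_FAST_LOAD_FAST a,b → push 18,4. Stack: [18, 4]
BINARY_OP % → 18 % 4 = 2. Stack: [2]
LOAD_FAST q → push 22. Stack: [2, 22]
BINARY_OP + → 2 + 22 = 24. Stack: [24]
STORE_FAST z → z=24. Stack: []
LOAD_FAST v → push -248. Stack: [-248]
RETURN_VALUE → return -248.

-248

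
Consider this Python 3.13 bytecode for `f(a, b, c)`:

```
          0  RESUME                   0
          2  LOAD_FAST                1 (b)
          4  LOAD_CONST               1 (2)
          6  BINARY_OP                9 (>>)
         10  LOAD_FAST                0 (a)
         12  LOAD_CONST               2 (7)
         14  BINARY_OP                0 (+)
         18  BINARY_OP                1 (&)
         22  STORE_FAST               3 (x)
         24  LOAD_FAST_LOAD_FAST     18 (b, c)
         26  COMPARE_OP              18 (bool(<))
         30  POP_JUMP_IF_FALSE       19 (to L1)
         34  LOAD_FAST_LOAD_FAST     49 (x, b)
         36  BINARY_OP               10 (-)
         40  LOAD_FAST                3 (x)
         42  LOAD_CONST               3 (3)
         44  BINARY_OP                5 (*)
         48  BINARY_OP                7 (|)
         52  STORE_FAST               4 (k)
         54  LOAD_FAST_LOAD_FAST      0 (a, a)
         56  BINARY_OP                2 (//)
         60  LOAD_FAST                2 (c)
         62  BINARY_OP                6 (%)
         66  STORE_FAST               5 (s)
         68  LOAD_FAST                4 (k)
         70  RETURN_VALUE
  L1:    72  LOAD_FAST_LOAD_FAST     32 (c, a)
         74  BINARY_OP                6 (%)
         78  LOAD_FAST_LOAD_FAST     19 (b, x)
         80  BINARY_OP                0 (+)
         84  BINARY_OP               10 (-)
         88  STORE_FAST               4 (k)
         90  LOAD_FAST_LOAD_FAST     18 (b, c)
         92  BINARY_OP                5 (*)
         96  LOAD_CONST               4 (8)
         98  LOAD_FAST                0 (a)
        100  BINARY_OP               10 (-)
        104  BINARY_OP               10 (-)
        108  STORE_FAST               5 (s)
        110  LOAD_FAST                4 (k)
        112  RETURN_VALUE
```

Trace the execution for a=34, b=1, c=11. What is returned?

-1

LOAD_FAST b → push 1. Stack: [1]
LOAD_CONST → push 2. Stack: [1, 2]
BINARY_OP >> → 1 >> 2 = 0. Stack: [0]
LOAD_FAST a → push 34. Stack: [0, 34]
LOAD_CONST → push 7. Stack: [0, 34, 7]
BINARY_OP + → 34 + 7 = 41. Stack: [0, 41]
BINARY_OP & → 0 & 41 = 0. Stack: [0]
STORE_FAST x → x=0. Stack: []
LOAD_FAST_LOAD_FAST b,c → push 1,11. Stack: [1, 11]
COMPARE_OP bool(<) → 1 vs 11 = True. Stack: [True]
POP_JUMP_IF_FALSE → pop True; no jump. Stack: []
LOAD_FAST_LOAD_FAST x,b → push 0,1. Stack: [0, 1]
BINARY_OP - → 0 - 1 = -1. Stack: [-1]
LOAD_FAST x → push 0. Stack: [-1, 0]
LOAD_CONST → push 3. Stack: [-1, 0, 3]
BINARY_OP * → 0 * 3 = 0. Stack: [-1, 0]
BINARY_OP | → -1 | 0 = -1. Stack: [-1]
STORE_FAST k → k=-1. Stack: []
LOAD_FAST_LOAD_FAST a,a → push 34,34. Stack: [34, 34]
BINARY_OP // → 34 // 34 = 1. Stack: [1]
LOAD_FAST c → push 11. Stack: [1, 11]
BINARY_OP % → 1 % 11 = 1. Stack: [1]
STORE_FAST s → s=1. Stack: []
LOAD_FAST k → push -1. Stack: [-1]
RETURN_VALUE → return -1.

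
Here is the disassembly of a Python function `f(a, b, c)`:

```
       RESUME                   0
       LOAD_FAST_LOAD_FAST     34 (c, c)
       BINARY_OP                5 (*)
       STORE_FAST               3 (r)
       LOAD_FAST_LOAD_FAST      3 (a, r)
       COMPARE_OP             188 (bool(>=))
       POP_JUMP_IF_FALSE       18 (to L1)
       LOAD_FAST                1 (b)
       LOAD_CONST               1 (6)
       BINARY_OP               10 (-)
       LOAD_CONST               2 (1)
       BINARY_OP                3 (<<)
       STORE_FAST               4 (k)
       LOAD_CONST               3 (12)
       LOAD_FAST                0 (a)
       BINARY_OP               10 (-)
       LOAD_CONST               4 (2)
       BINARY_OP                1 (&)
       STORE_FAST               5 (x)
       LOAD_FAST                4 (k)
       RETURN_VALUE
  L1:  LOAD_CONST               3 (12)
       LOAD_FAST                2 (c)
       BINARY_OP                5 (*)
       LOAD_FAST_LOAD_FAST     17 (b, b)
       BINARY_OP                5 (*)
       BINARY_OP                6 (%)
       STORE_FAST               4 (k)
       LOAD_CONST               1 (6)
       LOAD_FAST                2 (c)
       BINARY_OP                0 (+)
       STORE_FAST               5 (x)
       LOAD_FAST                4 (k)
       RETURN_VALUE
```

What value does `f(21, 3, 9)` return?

LOAD_FAST_LOAD_FAST c,c → push 9,9. Stack: [9, 9]
BINARY_OP * → 9 * 9 = 81. Stack: [81]
STORE_FAST r → r=81. Stack: []
LOAD_FAST_LOAD_FAST a,r → push 21,81. Stack: [21, 81]
COMPARE_OP bool(>=) → 21 vs 81 = False. Stack: [False]
POP_JUMP_IF_FALSE → pop False; jump. Stack: []
LOAD_CONST → push 12. Stack: [12]
LOAD_FAST c → push 9. Stack: [12, 9]
BINARY_OP * → 12 * 9 = 108. Stack: [108]
LOAD_FAST_LOAD_FAST b,b → push 3,3. Stack: [108, 3, 3]
BINARY_OP * → 3 * 3 = 9. Stack: [108, 9]
BINARY_OP % → 108 % 9 = 0. Stack: [0]
STORE_FAST k → k=0. Stack: []
LOAD_CONST → push 6. Stack: [6]
LOAD_FAST c → push 9. Stack: [6, 9]
BINARY_OP + → 6 + 9 = 15. Stack: [15]
STORE_FAST x → x=15. Stack: []
LOAD_FAST k → push 0. Stack: [0]
RETURN_VALUE → return 0.

0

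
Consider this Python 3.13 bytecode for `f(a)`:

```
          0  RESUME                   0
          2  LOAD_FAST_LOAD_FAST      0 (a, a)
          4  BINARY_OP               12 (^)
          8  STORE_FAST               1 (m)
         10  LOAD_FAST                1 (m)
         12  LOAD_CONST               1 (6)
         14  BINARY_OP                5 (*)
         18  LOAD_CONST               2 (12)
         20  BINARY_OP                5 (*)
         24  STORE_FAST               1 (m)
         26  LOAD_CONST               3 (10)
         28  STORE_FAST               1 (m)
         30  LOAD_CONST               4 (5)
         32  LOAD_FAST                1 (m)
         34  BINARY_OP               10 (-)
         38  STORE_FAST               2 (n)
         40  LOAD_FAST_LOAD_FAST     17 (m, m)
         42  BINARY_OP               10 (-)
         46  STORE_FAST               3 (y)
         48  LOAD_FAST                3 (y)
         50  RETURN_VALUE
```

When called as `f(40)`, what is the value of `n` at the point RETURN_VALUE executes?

-5

LOAD_FAST_LOAD_FAST a,a → push 40,40. Stack: [40, 40]
BINARY_OP ^ → 40 ^ 40 = 0. Stack: [0]
STORE_FAST m → m=0. Stack: []
LOAD_FAST m → push 0. Stack: [0]
LOAD_CONST → push 6. Stack: [0, 6]
BINARY_OP * → 0 * 6 = 0. Stack: [0]
LOAD_CONST → push 12. Stack: [0, 12]
BINARY_OP * → 0 * 12 = 0. Stack: [0]
STORE_FAST m → m=0. Stack: []
LOAD_CONST → push 10. Stack: [10]
STORE_FAST m → m=10. Stack: []
LOAD_CONST → push 5. Stack: [5]
LOAD_FAST m → push 10. Stack: [5, 10]
BINARY_OP - → 5 - 10 = -5. Stack: [-5]
STORE_FAST n → n=-5. Stack: []
LOAD_FAST_LOAD_FAST m,m → push 10,10. Stack: [10, 10]
BINARY_OP - → 10 - 10 = 0. Stack: [0]
STORE_FAST y → y=0. Stack: []
LOAD_FAST y → push 0. Stack: [0]
RETURN_VALUE → return 0.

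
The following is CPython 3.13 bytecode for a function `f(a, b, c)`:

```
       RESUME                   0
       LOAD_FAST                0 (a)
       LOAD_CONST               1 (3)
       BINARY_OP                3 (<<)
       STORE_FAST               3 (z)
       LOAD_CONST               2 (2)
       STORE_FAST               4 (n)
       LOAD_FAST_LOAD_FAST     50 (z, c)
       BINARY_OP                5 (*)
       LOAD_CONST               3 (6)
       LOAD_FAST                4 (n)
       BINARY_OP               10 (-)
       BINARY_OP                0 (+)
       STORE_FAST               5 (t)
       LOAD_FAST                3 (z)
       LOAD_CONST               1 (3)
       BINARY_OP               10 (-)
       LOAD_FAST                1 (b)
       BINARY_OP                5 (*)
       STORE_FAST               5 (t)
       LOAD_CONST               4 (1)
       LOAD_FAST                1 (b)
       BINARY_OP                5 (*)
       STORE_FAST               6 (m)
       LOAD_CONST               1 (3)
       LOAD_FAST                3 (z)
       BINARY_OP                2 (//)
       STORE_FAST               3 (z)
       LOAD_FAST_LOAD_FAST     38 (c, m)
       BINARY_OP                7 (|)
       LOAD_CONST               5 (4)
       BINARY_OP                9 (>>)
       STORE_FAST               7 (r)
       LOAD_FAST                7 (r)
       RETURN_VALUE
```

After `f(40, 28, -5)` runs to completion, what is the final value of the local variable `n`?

LOAD_FAST a → push 40. Stack: [40]
LOAD_CONST → push 3. Stack: [40, 3]
BINARY_OP << → 40 << 3 = 320. Stack: [320]
STORE_FAST z → z=320. Stack: []
LOAD_CONST → push 2. Stack: [2]
STORE_FAST n → n=2. Stack: []
LOAD_FAST_LOAD_FAST z,c → push 320,-5. Stack: [320, -5]
BINARY_OP * → 320 * -5 = -1600. Stack: [-1600]
LOAD_CONST → push 6. Stack: [-1600, 6]
LOAD_FAST n → push 2. Stack: [-1600, 6, 2]
BINARY_OP - → 6 - 2 = 4. Stack: [-1600, 4]
BINARY_OP + → -1600 + 4 = -1596. Stack: [-1596]
STORE_FAST t → t=-1596. Stack: []
LOAD_FAST z → push 320. Stack: [320]
LOAD_CONST → push 3. Stack: [320, 3]
BINARY_OP - → 320 - 3 = 317. Stack: [317]
LOAD_FAST b → push 28. Stack: [317, 28]
BINARY_OP * → 317 * 28 = 8876. Stack: [8876]
STORE_FAST t → t=8876. Stack: []
LOAD_CONST → push 1. Stack: [1]
LOAD_FAST b → push 28. Stack: [1, 28]
BINARY_OP * → 1 * 28 = 28. Stack: [28]
STORE_FAST m → m=28. Stack: []
LOAD_CONST → push 3. Stack: [3]
LOAD_FAST z → push 320. Stack: [3, 320]
BINARY_OP // → 3 // 320 = 0. Stack: [0]
STORE_FAST z → z=0. Stack: []
LOAD_FAST_LOAD_FAST c,m → push -5,28. Stack: [-5, 28]
BINARY_OP | → -5 | 28 = -1. Stack: [-1]
LOAD_CONST → push 4. Stack: [-1, 4]
BINARY_OP >> → -1 >> 4 = -1. Stack: [-1]
STORE_FAST r → r=-1. Stack: []
LOAD_FAST r → push -1. Stack: [-1]
RETURN_VALUE → return -1.

2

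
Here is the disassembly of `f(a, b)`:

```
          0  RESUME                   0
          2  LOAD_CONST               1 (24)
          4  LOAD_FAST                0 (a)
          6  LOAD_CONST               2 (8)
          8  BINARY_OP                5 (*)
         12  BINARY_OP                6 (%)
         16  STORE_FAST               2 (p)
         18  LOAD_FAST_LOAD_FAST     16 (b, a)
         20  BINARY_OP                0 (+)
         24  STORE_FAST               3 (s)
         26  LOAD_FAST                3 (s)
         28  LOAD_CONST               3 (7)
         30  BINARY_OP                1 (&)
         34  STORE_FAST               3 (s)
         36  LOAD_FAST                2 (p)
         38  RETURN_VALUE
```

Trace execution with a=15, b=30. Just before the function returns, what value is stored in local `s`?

5

LOAD_CONST → push 24. Stack: [24]
LOAD_FAST a → push 15. Stack: [24, 15]
LOAD_CONST → push 8. Stack: [24, 15, 8]
BINARY_OP * → 15 * 8 = 120. Stack: [24, 120]
BINARY_OP % → 24 % 120 = 24. Stack: [24]
STORE_FAST p → p=24. Stack: []
LOAD_FAST_LOAD_FAST b,a → push 30,15. Stack: [30, 15]
BINARY_OP + → 30 + 15 = 45. Stack: [45]
STORE_FAST s → s=45. Stack: []
LOAD_FAST s → push 45. Stack: [45]
LOAD_CONST → push 7. Stack: [45, 7]
BINARY_OP & → 45 & 7 = 5. Stack: [5]
STORE_FAST s → s=5. Stack: []
LOAD_FAST p → push 24. Stack: [24]
RETURN_VALUE → return 24.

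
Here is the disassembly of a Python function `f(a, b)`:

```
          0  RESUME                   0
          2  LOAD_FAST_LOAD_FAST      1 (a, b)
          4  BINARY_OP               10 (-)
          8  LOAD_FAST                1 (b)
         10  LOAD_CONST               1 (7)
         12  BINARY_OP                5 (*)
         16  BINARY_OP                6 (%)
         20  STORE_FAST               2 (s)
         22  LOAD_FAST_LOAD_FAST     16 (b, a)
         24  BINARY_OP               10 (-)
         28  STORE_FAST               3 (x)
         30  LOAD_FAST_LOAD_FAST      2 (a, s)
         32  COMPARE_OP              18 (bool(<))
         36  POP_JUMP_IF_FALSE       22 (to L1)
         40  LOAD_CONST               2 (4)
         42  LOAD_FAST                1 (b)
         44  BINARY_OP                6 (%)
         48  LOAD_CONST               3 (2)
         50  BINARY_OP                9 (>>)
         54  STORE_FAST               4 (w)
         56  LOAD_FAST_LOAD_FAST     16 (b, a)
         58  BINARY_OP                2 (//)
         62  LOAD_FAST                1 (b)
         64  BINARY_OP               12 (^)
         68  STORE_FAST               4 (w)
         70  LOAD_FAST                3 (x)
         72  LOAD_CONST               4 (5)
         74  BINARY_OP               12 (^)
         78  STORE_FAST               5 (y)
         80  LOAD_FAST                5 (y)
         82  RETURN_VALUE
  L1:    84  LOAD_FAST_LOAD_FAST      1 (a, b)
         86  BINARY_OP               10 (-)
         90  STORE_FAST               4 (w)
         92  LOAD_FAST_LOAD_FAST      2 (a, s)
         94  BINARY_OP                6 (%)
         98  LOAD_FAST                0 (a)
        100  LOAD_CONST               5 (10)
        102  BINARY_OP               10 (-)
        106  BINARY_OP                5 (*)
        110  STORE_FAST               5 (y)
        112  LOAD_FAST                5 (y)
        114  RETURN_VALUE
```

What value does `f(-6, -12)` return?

96

LOAD_FAST_LOAD_FAST a,b → push -6,-12. Stack: [-6, -12]
BINARY_OP - → -6 - -12 = 6. Stack: [6]
LOAD_FAST b → push -12. Stack: [6, -12]
LOAD_CONST → push 7. Stack: [6, -12, 7]
BINARY_OP * → -12 * 7 = -84. Stack: [6, -84]
BINARY_OP % → 6 % -84 = -78. Stack: [-78]
STORE_FAST s → s=-78. Stack: []
LOAD_FAST_LOAD_FAST b,a → push -12,-6. Stack: [-12, -6]
BINARY_OP - → -12 - -6 = -6. Stack: [-6]
STORE_FAST x → x=-6. Stack: []
LOAD_FAST_LOAD_FAST a,s → push -6,-78. Stack: [-6, -78]
COMPARE_OP bool(<) → -6 vs -78 = False. Stack: [False]
POP_JUMP_IF_FALSE → pop False; jump. Stack: []
LOAD_FAST_LOAD_FAST a,b → push -6,-12. Stack: [-6, -12]
BINARY_OP - → -6 - -12 = 6. Stack: [6]
STORE_FAST w → w=6. Stack: []
LOAD_FAST_LOAD_FAST a,s → push -6,-78. Stack: [-6, -78]
BINARY_OP % → -6 % -78 = -6. Stack: [-6]
LOAD_FAST a → push -6. Stack: [-6, -6]
LOAD_CONST → push 10. Stack: [-6, -6, 10]
BINARY_OP - → -6 - 10 = -16. Stack: [-6, -16]
BINARY_OP * → -6 * -16 = 96. Stack: [96]
STORE_FAST y → y=96. Stack: []
LOAD_FAST y → push 96. Stack: [96]
RETURN_VALUE → return 96.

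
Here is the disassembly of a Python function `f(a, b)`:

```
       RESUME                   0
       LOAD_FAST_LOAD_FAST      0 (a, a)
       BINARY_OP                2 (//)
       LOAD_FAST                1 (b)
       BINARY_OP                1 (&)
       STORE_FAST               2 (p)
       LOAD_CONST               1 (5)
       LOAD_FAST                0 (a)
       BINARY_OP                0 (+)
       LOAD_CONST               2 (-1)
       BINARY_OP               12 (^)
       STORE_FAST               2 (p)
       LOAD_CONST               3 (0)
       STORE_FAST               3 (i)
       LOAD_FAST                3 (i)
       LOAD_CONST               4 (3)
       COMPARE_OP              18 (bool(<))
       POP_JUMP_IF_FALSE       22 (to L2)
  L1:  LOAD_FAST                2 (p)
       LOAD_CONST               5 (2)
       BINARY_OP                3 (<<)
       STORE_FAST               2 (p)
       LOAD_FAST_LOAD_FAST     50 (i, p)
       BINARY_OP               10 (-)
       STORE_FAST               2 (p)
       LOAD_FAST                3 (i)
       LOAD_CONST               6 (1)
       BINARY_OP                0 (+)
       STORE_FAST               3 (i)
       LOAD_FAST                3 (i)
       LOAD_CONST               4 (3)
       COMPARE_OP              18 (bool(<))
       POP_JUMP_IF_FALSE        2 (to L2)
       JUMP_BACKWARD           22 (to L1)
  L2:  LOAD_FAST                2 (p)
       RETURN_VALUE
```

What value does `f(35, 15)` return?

2622

LOAD_FAST_LOAD_FAST a,a → push 35,35. Stack: [35, 35]
BINARY_OP // → 35 // 35 = 1. Stack: [1]
LOAD_FAST b → push 15. Stack: [1, 15]
BINARY_OP & → 1 & 15 = 1. Stack: [1]
STORE_FAST p → p=1. Stack: []
LOAD_CONST → push 5. Stack: [5]
LOAD_FAST a → push 35. Stack: [5, 35]
BINARY_OP + → 5 + 35 = 40. Stack: [40]
LOAD_CONST → push -1. Stack: [40, -1]
BINARY_OP ^ → 40 ^ -1 = -41. Stack: [-41]
STORE_FAST p → p=-41. Stack: []
LOAD_CONST → push 0. Stack: [0]
STORE_FAST i → i=0. Stack: []
LOAD_FAST i → push 0. Stack: [0]
LOAD_CONST → push 3. Stack: [0, 3]
COMPARE_OP bool(<) → 0 vs 3 = True. Stack: [True]
POP_JUMP_IF_FALSE → pop True; no jump. Stack: []
LOAD_FAST p → push -41. Stack: [-41]
LOAD_CONST → push 2. Stack: [-41, 2]
BINARY_OP << → -41 << 2 = -164. Stack: [-164]
STORE_FAST p → p=-164. Stack: []
LOAD_FAST_LOAD_FAST i,p → push 0,-164. Stack: [0, -164]
BINARY_OP - → 0 - -164 = 164. Stack: [164]
STORE_FAST p → p=164. Stack: []
LOAD_FAST i → push 0. Stack: [0]
LOAD_CONST → push 1. Stack: [0, 1]
BINARY_OP + → 0 + 1 = 1. Stack: [1]
STORE_FAST i → i=1. Stack: []
LOAD_FAST i → push 1. Stack: [1]
LOAD_CONST → push 3. Stack: [1, 3]
COMPARE_OP bool(<) → 1 vs 3 = True. Stack: [True]
POP_JUMP_IF_FALSE → pop True; no jump. Stack: []
LOAD_FAST p → push 164. Stack: [164]
LOAD_CONST → push 2. Stack: [164, 2]
BINARY_OP << → 164 << 2 = 656. Stack: [656]
STORE_FAST p → p=656. Stack: []
LOAD_FAST_LOAD_FAST i,p → push 1,656. Stack: [1, 656]
BINARY_OP - → 1 - 656 = -655. Stack: [-655]
STORE_FAST p → p=-655. Stack: []
LOAD_FAST i → push 1. Stack: [1]
LOAD_CONST → push 1. Stack: [1, 1]
BINARY_OP + → 1 + 1 = 2. Stack: [2]
STORE_FAST i → i=2. Stack: []
LOAD_FAST i → push 2. Stack: [2]
LOAD_CONST → push 3. Stack: [2, 3]
COMPARE_OP bool(<) → 2 vs 3 = True. Stack: [True]
POP_JUMP_IF_FALSE → pop True; no jump. Stack: []
LOAD_FAST p → push -655. Stack: [-655]
LOAD_CONST → push 2. Stack: [-655, 2]
BINARY_OP << → -655 << 2 = -2620. Stack: [-2620]
STORE_FAST p → p=-2620. Stack: []
LOAD_FAST_LOAD_FAST i,p → push 2,-2620. Stack: [2, -2620]
BINARY_OP - → 2 - -2620 = 2622. Stack: [2622]
STORE_FAST p → p=2622. Stack: []
LOAD_FAST i → push 2. Stack: [2]
LOAD_CONST → push 1. Stack: [2, 1]
BINARY_OP + → 2 + 1 = 3. Stack: [3]
STORE_FAST i → i=3. Stack: []
LOAD_FAST i → push 3. Stack: [3]
LOAD_CONST → push 3. Stack: [3, 3]
COMPARE_OP bool(<) → 3 vs 3 = False. Stack: [False]
POP_JUMP_IF_FALSE → pop False; jump. Stack: []
LOAD_FAST p → push 2622. Stack: [2622]
RETURN_VALUE → return 2622.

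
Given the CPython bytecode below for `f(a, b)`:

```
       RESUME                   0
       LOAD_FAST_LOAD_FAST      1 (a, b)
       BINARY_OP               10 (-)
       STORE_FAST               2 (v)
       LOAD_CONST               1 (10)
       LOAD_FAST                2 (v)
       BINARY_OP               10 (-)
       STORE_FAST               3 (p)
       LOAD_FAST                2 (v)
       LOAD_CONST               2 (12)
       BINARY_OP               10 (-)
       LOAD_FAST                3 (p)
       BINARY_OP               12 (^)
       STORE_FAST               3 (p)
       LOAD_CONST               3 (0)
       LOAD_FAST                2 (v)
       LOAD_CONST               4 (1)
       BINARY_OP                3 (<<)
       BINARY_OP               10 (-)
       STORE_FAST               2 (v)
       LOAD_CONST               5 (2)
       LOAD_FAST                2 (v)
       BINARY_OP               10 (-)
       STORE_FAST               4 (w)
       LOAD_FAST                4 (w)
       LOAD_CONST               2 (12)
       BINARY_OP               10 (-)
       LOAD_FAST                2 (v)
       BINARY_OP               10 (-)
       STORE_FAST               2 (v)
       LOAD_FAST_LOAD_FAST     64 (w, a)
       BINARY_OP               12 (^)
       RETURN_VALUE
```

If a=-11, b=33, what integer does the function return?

LOAD_FAST_LOAD_FAST a,b → push -11,33. Stack: [-11, 33]
BINARY_OP - → -11 - 33 = -44. Stack: [-44]
STORE_FAST v → v=-44. Stack: []
LOAD_CONST → push 10. Stack: [10]
LOAD_FAST v → push -44. Stack: [10, -44]
BINARY_OP - → 10 - -44 = 54. Stack: [54]
STORE_FAST p → p=54. Stack: []
LOAD_FAST v → push -44. Stack: [-44]
LOAD_CONST → push 12. Stack: [-44, 12]
BINARY_OP - → -44 - 12 = -56. Stack: [-56]
LOAD_FAST p → push 54. Stack: [-56, 54]
BINARY_OP ^ → -56 ^ 54 = -2. Stack: [-2]
STORE_FAST p → p=-2. Stack: []
LOAD_CONST → push 0. Stack: [0]
LOAD_FAST v → push -44. Stack: [0, -44]
LOAD_CONST → push 1. Stack: [0, -44, 1]
BINARY_OP << → -44 << 1 = -88. Stack: [0, -88]
BINARY_OP - → 0 - -88 = 88. Stack: [88]
STORE_FAST v → v=88. Stack: []
LOAD_CONST → push 2. Stack: [2]
LOAD_FAST v → push 88. Stack: [2, 88]
BINARY_OP - → 2 - 88 = -86. Stack: [-86]
STORE_FAST w → w=-86. Stack: []
LOAD_FAST w → push -86. Stack: [-86]
LOAD_CONST → push 12. Stack: [-86, 12]
BINARY_OP - → -86 - 12 = -98. Stack: [-98]
LOAD_FAST v → push 88. Stack: [-98, 88]
BINARY_OP - → -98 - 88 = -186. Stack: [-186]
STORE_FAST v → v=-186. Stack: []
LOAD_FAST_LOAD_FAST w,a → push -86,-11. Stack: [-86, -11]
BINARY_OP ^ → -86 ^ -11 = 95. Stack: [95]
RETURN_VALUE → return 95.

95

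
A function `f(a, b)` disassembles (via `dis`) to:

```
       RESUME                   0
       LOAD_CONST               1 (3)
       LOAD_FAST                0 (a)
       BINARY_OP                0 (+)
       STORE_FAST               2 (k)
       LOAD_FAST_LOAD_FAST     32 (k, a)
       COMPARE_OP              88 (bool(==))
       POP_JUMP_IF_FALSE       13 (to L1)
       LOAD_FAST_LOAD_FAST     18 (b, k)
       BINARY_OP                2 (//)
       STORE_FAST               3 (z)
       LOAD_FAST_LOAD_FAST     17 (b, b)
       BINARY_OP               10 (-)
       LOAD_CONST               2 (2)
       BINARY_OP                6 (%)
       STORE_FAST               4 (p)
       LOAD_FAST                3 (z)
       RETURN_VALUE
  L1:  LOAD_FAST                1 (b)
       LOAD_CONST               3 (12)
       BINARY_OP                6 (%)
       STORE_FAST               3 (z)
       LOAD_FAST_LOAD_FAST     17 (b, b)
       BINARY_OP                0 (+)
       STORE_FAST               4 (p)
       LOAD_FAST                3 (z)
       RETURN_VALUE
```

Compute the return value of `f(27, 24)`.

0

LOAD_CONST → push 3. Stack: [3]
LOAD_FAST a → push 27. Stack: [3, 27]
BINARY_OP + → 3 + 27 = 30. Stack: [30]
STORE_FAST k → k=30. Stack: []
LOAD_FAST_LOAD_FAST k,a → push 30,27. Stack: [30, 27]
COMPARE_OP bool(==) → 30 vs 27 = False. Stack: [False]
POP_JUMP_IF_FALSE → pop False; jump. Stack: []
LOAD_FAST b → push 24. Stack: [24]
LOAD_CONST → push 12. Stack: [24, 12]
BINARY_OP % → 24 % 12 = 0. Stack: [0]
STORE_FAST z → z=0. Stack: []
LOAD_FAST_LOAD_FAST b,b → push 24,24. Stack: [24, 24]
BINARY_OP + → 24 + 24 = 48. Stack: [48]
STORE_FAST p → p=48. Stack: []
LOAD_FAST z → push 0. Stack: [0]
RETURN_VALUE → return 0.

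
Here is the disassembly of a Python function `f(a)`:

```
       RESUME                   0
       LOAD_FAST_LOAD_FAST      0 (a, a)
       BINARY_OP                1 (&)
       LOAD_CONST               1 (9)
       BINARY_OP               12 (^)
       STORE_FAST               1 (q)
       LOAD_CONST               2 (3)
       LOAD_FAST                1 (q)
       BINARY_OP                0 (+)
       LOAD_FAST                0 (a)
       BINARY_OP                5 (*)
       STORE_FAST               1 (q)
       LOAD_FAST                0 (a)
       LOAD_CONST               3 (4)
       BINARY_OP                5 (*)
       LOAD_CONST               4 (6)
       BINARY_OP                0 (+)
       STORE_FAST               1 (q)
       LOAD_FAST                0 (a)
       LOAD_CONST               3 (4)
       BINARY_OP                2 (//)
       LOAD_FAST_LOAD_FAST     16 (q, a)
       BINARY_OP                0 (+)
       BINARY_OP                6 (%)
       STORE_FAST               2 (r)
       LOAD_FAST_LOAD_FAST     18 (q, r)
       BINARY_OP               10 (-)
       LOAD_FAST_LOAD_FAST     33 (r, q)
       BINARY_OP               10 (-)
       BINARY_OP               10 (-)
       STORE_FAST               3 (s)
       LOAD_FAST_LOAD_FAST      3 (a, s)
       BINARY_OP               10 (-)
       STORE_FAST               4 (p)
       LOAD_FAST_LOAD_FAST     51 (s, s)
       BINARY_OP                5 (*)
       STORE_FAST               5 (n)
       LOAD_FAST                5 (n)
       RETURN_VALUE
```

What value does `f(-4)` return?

324

LOAD_FAST_LOAD_FAST a,a → push -4,-4. Stack: [-4, -4]
BINARY_OP & → -4 & -4 = -4. Stack: [-4]
LOAD_CONST → push 9. Stack: [-4, 9]
BINARY_OP ^ → -4 ^ 9 = -11. Stack: [-11]
STORE_FAST q → q=-11. Stack: []
LOAD_CONST → push 3. Stack: [3]
LOAD_FAST q → push -11. Stack: [3, -11]
BINARY_OP + → 3 + -11 = -8. Stack: [-8]
LOAD_FAST a → push -4. Stack: [-8, -4]
BINARY_OP * → -8 * -4 = 32. Stack: [32]
STORE_FAST q → q=32. Stack: []
LOAD_FAST a → push -4. Stack: [-4]
LOAD_CONST → push 4. Stack: [-4, 4]
BINARY_OP * → -4 * 4 = -16. Stack: [-16]
LOAD_CONST → push 6. Stack: [-16, 6]
BINARY_OP + → -16 + 6 = -10. Stack: [-10]
STORE_FAST q → q=-10. Stack: []
LOAD_FAST a → push -4. Stack: [-4]
LOAD_CONST → push 4. Stack: [-4, 4]
BINARY_OP // → -4 // 4 = -1. Stack: [-1]
LOAD_FAST_LOAD_FAST q,a → push -10,-4. Stack: [-1, -10, -4]
BINARY_OP + → -10 + -4 = -14. Stack: [-1, -14]
BINARY_OP % → -1 % -14 = -1. Stack: [-1]
STORE_FAST r → r=-1. Stack: []
LOAD_FAST_LOAD_FAST q,r → push -10,-1. Stack: [-10, -1]
BINARY_OP - → -10 - -1 = -9. Stack: [-9]
LOAD_FAST_LOAD_FAST r,q → push -1,-10. Stack: [-9, -1, -10]
BINARY_OP - → -1 - -10 = 9. Stack: [-9, 9]
BINARY_OP - → -9 - 9 = -18. Stack: [-18]
STORE_FAST s → s=-18. Stack: []
LOAD_FAST_LOAD_FAST a,s → push -4,-18. Stack: [-4, -18]
BINARY_OP - → -4 - -18 = 14. Stack: [14]
STORE_FAST p → p=14. Stack: []
LOAD_FAST_LOAD_FAST s,s → push -18,-18. Stack: [-18, -18]
BINARY_OP * → -18 * -18 = 324. Stack: [324]
STORE_FAST n → n=324. Stack: []
LOAD_FAST n → push 324. Stack: [324]
RETURN_VALUE → return 324.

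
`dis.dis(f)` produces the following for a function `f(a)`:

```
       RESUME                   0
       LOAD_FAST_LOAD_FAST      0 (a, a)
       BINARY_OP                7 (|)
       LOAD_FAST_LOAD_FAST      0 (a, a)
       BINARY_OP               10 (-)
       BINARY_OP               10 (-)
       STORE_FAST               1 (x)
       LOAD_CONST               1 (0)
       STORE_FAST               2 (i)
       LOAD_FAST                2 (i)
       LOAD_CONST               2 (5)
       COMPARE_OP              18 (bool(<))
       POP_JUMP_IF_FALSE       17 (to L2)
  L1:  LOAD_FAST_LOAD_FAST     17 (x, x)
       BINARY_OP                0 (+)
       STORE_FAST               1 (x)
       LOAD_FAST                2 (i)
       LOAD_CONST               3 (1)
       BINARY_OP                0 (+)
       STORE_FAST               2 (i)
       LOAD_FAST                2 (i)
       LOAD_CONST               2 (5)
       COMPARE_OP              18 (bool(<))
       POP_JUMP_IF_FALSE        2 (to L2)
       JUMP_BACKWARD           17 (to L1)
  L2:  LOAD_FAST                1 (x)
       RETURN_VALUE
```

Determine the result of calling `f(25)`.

LOAD_FAST_LOAD_FAST a,a → push 25,25
BINARY_OP | → 25 | 25 = 25
LOAD_FAST_LOAD_FAST a,a → push 25,25
BINARY_OP - → 25 - 25 = 0
BINARY_OP - → 25 - 0 = 25
STORE_FAST x → x=25
LOAD_CONST → push 0
STORE_FAST i → i=0
LOAD_FAST i → push 0
LOAD_CONST → push 5
COMPARE_OP bool(<) → 0 vs 5 = True
POP_JUMP_IF_FALSE → pop True; no jump
LOAD_FAST_LOAD_FAST x,x → push 25,25
BINARY_OP + → 25 + 25 = 50
STORE_FAST x → x=50
LOAD_FAST i → push 0
LOAD_CONST → push 1
BINARY_OP + → 0 + 1 = 1
STORE_FAST i → i=1
LOAD_FAST i → push 1
LOAD_CONST → push 5
COMPARE_OP bool(<) → 1 vs 5 = True
POP_JUMP_IF_FALSE → pop True; no jump
LOAD_FAST_LOAD_FAST x,x → push 50,50
BINARY_OP + → 50 + 50 = 100
STORE_FAST x → x=100
LOAD_FAST i → push 1
LOAD_CONST → push 1
BINARY_OP + → 1 + 1 = 2
STORE_FAST i → i=2
LOAD_FAST i → push 2
LOAD_CONST → push 5
COMPARE_OP bool(<) → 2 vs 5 = True
POP_JUMP_IF_FALSE → pop True; no jump
LOAD_FAST_LOAD_FAST x,x → push 100,100
BINARY_OP + → 100 + 100 = 200
STORE_FAST x → x=200
LOAD_FAST i → push 2
LOAD_CONST → push 1
BINARY_OP + → 2 + 1 = 3
STORE_FAST i → i=3
LOAD_FAST i → push 3
LOAD_CONST → push 5
COMPARE_OP bool(<) → 3 vs 5 = True
POP_JUMP_IF_FALSE → pop True; no jump
LOAD_FAST_LOAD_FAST x,x → push 200,200
BINARY_OP + → 200 + 200 = 400
STORE_FAST x → x=400
LOAD_FAST i → push 3
LOAD_CONST → push 1
BINARY_OP + → 3 + 1 = 4
STORE_FAST i → i=4
LOAD_FAST i → push 4
LOAD_CONST → push 5
COMPARE_OP bool(<) → 4 vs 5 = True
POP_JUMP_IF_FALSE → pop True; no jump
LOAD_FAST_LOAD_FAST x,x → push 400,400
BINARY_OP + → 400 + 400 = 800
STORE_FAST x → x=800
LOAD_FAST i → push 4
LOAD_CONST → push 1
BINARY_OP + → 4 + 1 = 5
STORE_FAST i → i=5
LOAD_FAST i → push 5
LOAD_CONST → push 5
COMPARE_OP bool(<) → 5 vs 5 = False
POP_JUMP_IF_FALSE → pop False; jump
LOAD_FAST x → push 800
RETURN_VALUE → return 800.

800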